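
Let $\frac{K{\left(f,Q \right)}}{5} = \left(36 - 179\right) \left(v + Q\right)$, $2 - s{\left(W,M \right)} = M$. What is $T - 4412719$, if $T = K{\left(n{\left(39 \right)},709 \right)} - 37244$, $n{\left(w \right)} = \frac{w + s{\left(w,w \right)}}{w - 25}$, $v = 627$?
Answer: $-5405203$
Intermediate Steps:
$s{\left(W,M \right)} = 2 - M$
$n{\left(w \right)} = \frac{2}{-25 + w}$ ($n{\left(w \right)} = \frac{w - \left(-2 + w\right)}{w - 25} = \frac{2}{-25 + w}$)
$K{\left(f,Q \right)} = -448305 - 715 Q$ ($K{\left(f,Q \right)} = 5 \left(36 - 179\right) \left(627 + Q\right) = 5 \left(- 143 \left(627 + Q\right)\right) = 5 \left(-89661 - 143 Q\right) = -448305 - 715 Q$)
$T = -992484$ ($T = \left(-448305 - 506935\right) - 37244 = -955240 - 37244 = -992484$)
$T - 4412719 = -992484 - 4412719 = -5405203$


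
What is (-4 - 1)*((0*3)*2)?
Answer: 0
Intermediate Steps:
(-4 - 1)*((0*3)*2) = -0*2 = -5*0 = 0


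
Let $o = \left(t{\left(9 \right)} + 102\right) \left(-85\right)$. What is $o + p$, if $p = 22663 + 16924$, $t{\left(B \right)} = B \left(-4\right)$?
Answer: $33977$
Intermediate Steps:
$t{\left(B \right)} = - 4 B$
$o = -5610$ ($o = \left(\left(-4\right) 9 + 102\right) \left(-85\right) = \left(-36 + 102\right) \left(-85\right) = 66 \left(-85\right) = -5610$)
$p = 39587$
$o + p = -5610 + 39587 = 33977$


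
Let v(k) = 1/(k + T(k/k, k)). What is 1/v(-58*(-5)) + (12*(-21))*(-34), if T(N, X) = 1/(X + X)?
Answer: 5137641/580 ≈ 8858.0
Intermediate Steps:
T(N, X) = 1/(2*X)
v(k) = 1/(k + 1/(2*k))
1/v(-58*(-5)) + (12*(-21))*(-34) = 1/(2*(-58*(-5))/(1 + 2*(-58*(-5))²)) + (12*(-21))*(-34) = 1/(2*290/(1 + 2*290²)) - 252*(-34) = 1/(2*290/(1 + 2*84100)) + 8568 = 1/(2*290/(1 + 168200)) + 8568 = 1/(2*290/168201) + 8568 = 1/(2*290*(1/168201)) + 8568 = 1/(580/168201) + 8568 = 168201/580 + 8568 = 5137641/580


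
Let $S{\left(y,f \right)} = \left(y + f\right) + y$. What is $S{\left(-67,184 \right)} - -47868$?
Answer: $47918$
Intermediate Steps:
$S{\left(y,f \right)} = f + 2 y$ ($S{\left(y,f \right)} = \left(f + y\right) + y = f + 2 y$)
$S{\left(-67,184 \right)} - -47868 = \left(184 + 2 \left(-67\right)\right) - -47868 = \left(184 - 134\right) + 47868 = 50 + 47868 = 47918$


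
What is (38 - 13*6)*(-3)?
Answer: 120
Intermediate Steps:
(38 - 13*6)*(-3) = (38 - 78)*(-3) = -40*(-3) = 120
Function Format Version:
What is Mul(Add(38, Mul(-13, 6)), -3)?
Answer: 120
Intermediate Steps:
Mul(Add(38, Mul(-13, 6)), -3) = Mul(Add(38, -78), -3) = Mul(-40, -3) = 120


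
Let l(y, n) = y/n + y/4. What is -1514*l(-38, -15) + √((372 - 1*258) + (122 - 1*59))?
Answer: 158213/15 + √177 ≈ 10561.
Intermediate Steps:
l(y, n) = y/4 + y/n (l(y, n) = y/n + y*(¼) = y/n + y/4 = y/4 + y/n)
-1514*l(-38, -15) + √((372 - 1*258) + (122 - 1*59)) = -1514*((¼)*(-38) - 38/(-15)) + √((372 - 1*258) + (122 - 1*59)) = -1514*(-19/2 - 38*(-1/15)) + √((372 - 258) + (122 - 59)) = -1514*(-19/2 + 38/15) + √(114 + 63) = -1514*(-209/30) + √177 = 158213/15 + √177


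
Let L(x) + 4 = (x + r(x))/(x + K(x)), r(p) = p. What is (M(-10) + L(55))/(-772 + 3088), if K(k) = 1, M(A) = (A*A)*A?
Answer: -28057/64848 ≈ -0.43266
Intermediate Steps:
M(A) = A**3 (M(A) = A**2*A = A**3)
L(x) = -4 + 2*x/(1 + x) (L(x) = -4 + (x + x)/(x + 1) = -4 + (2*x)/(1 + x) = -4 + 2*x/(1 + x))
(M(-10) + L(55))/(-772 + 3088) = ((-10)**3 + 2*(-2 - 1*55)/(1 + 55))/(-772 + 3088) = (-1000 + 2*(-2 - 55)/56)/2316 = (-1000 + 2*(1/56)*(-57))*(1/2316) = (-1000 - 57/28)*(1/2316) = -28057/28*1/2316 = -28057/64848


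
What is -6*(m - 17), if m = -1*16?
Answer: 198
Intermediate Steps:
m = -16
-6*(m - 17) = -6*(-16 - 17) = -6*(-33) = 198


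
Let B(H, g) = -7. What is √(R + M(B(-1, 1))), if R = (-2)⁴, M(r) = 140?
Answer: 2*√39 ≈ 12.490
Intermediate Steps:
R = 16
√(R + M(B(-1, 1))) = √(16 + 140) = √156 = 2*√39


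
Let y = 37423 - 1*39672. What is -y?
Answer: 2249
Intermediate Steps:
y = -2249 (y = 37423 - 39672 = -2249)
-y = -1*(-2249) = 2249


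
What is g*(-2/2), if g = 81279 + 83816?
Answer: -165095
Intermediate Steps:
g = 165095
g*(-2/2) = 165095*(-2/2) = 165095*(-2*½) = 165095*(-1) = -165095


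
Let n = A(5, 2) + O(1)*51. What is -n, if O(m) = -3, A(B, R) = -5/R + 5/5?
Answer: 309/2 ≈ 154.50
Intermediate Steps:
A(B, R) = 1 - 5/R (A(B, R) = -5/R + 5*(1/5) = -5/R + 1 = 1 - 5/R)
n = -309/2 (n = (-5 + 2)/2 - 3*51 = (1/2)*(-3) - 153 = -3/2 - 153 = -309/2 ≈ -154.50)
-n = -1*(-309/2) = 309/2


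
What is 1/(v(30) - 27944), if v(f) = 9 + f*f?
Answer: -1/27035 ≈ -3.6989e-5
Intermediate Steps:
v(f) = 9 + f²
1/(v(30) - 27944) = 1/((9 + 30²) - 27944) = 1/((9 + 900) - 27944) = 1/(909 - 27944) = 1/(-27035) = -1/27035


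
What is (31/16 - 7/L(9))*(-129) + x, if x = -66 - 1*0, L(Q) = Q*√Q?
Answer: -40679/144 ≈ -282.49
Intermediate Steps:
L(Q) = Q^(3/2)
x = -66 (x = -66 + 0 = -66)
(31/16 - 7/L(9))*(-129) + x = (31/16 - 7/(9^(3/2)))*(-129) - 66 = (31*(1/16) - 7/27)*(-129) - 66 = (31/16 - 7*1/27)*(-129) - 66 = (31/16 - 7/27)*(-129) - 66 = (725/432)*(-129) - 66 = -31175/144 - 66 = -40679/144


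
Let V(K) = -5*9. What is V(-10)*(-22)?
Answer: 990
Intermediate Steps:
V(K) = -45
V(-10)*(-22) = -45*(-22) = 990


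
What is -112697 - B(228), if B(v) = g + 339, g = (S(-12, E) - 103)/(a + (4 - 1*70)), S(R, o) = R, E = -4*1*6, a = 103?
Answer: -4182217/37 ≈ -1.1303e+5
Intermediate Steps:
E = -24 (E = -4*6 = -24)
g = -115/37 (g = (-12 - 103)/(103 + (4 - 1*70)) = -115/(103 + (4 - 70)) = -115/(103 - 66) = -115/37 ≈ -3.1081)
B(v) = 12428/37 (B(v) = -115/37 + 339 = 12428/37)
-112697 - B(228) = -112697 - 1*12428/37 = -112697 - 12428/37 = -4182217/37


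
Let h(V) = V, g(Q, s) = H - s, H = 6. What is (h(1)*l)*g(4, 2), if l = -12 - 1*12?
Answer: -96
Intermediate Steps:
g(Q, s) = 6 - s
l = -24 (l = -12 - 12 = -24)
(h(1)*l)*g(4, 2) = (1*(-24))*(6 - 1*2) = -24*(6 - 2) = -24*4 = -96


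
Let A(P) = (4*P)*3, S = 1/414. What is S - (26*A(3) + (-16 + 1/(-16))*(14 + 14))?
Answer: -402613/828 ≈ -486.25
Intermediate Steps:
S = 1/414 ≈ 0.0024155
A(P) = 12*P
S - (26*A(3) + (-16 + 1/(-16))*(14 + 14)) = 1/414 - (26*(12*3) + (-16 + 1/(-16))*(14 + 14)) = 1/414 - (26*36 + (-16 - 1/16)*28) = 1/414 - (936 - 257/16*28) = 1/414 - (936 - 1799/4) = 1/414 - 1*1945/4 = 1/414 - 1945/4 = -402613/828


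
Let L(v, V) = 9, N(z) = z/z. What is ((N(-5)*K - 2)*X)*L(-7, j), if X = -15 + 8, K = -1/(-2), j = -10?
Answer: 189/2 ≈ 94.500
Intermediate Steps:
N(z) = 1
K = 1/2 (K = -1*(-1/2) = 1/2 ≈ 0.50000)
X = -7
((N(-5)*K - 2)*X)*L(-7, j) = ((1*(1/2) - 2)*(-7))*9 = ((1/2 - 2)*(-7))*9 = -3/2*(-7)*9 = (21/2)*9 = 189/2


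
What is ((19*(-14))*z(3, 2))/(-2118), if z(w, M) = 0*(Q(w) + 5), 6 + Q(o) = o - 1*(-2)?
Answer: 0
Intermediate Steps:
Q(o) = -4 + o (Q(o) = -6 + (o - 1*(-2)) = -6 + (o + 2) = -6 + (2 + o) = -4 + o)
z(w, M) = 0 (z(w, M) = 0*((-4 + w) + 5) = 0*(1 + w) = 0)
((19*(-14))*z(3, 2))/(-2118) = ((19*(-14))*0)/(-2118) = -266*0*(-1/2118) = 0*(-1/2118) = 0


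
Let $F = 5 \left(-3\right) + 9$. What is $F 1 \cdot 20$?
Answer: $-120$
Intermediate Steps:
$F = -6$ ($F = -15 + 9 = -6$)
$F 1 \cdot 20 = - 6 \cdot 1 \cdot 20 = \left(-6\right) 20 = -120$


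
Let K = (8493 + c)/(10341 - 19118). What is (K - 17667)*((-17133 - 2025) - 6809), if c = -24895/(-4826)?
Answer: 19433087383320449/42357802 ≈ 4.5878e+8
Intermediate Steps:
c = 24895/4826 (c = -24895*(-1/4826) = 24895/4826 ≈ 5.1585)
K = -41012113/42357802 (K = (8493 + 24895/4826)/(10341 - 19118) = (41012113/4826)/(-8777) = (41012113/4826)*(-1/8777) = -41012113/42357802 ≈ -0.96823)
(K - 17667)*((-17133 - 2025) - 6809) = (-41012113/42357802 - 17667)*((-17133 - 2025) - 6809) = -748376300047*(-19158 - 6809)/42357802 = -748376300047/42357802*(-25967) = 19433087383320449/42357802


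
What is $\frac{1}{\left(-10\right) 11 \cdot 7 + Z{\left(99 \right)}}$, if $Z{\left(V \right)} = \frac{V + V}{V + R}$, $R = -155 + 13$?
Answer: $- \frac{43}{33308} \approx -0.001291$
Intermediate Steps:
$R = -142$
$Z{\left(V \right)} = \frac{2 V}{-142 + V}$ ($Z{\left(V \right)} = \frac{V + V}{V - 142} = \frac{2 V}{-142 + V}$)
$\frac{1}{\left(-10\right) 11 \cdot 7 + Z{\left(99 \right)}} = \frac{1}{\left(-10\right) 11 \cdot 7 + 2 \cdot 99 \frac{1}{-142 + 99}} = \frac{1}{\left(-110\right) 7 + 2 \cdot 99 \frac{1}{-43}} = \frac{1}{-770 + 2 \cdot 99 \left(- \frac{1}{43}\right)} = \frac{1}{-770 - \frac{198}{43}} = \frac{1}{- \frac{33308}{43}} = - \frac{43}{33308}$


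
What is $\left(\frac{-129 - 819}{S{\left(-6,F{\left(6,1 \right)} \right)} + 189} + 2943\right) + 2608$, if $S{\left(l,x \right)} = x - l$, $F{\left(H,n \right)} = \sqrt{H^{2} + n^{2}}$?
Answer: $\frac{52671632}{9497} + \frac{237 \sqrt{37}}{9497} \approx 5546.3$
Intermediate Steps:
$\left(\frac{-129 - 819}{S{\left(-6,F{\left(6,1 \right)} \right)} + 189} + 2943\right) + 2608 = \left(\frac{-129 - 819}{\left(\sqrt{6^{2} + 1^{2}} - -6\right) + 189} + 2943\right) + 2608 = \left(- \frac{948}{\left(\sqrt{36 + 1} + 6\right) + 189} + 2943\right) + 2608 = \left(- \frac{948}{\left(\sqrt{37} + 6\right) + 189} + 2943\right) + 2608 = \left(- \frac{948}{\left(6 + \sqrt{37}\right) + 189} + 2943\right) + 2608 = \left(- \frac{948}{195 + \sqrt{37}} + 2943\right) + 2608 = \left(2943 - \frac{948}{195 + \sqrt{37}}\right) + 2608 = 5551 - \frac{948}{195 + \sqrt{37}}$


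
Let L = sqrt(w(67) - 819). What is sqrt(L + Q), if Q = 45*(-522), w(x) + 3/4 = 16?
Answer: sqrt(-93960 + 2*I*sqrt(3215))/2 ≈ 0.092489 + 153.26*I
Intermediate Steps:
w(x) = 61/4 (w(x) = -3/4 + 16 = 61/4)
Q = -23490
L = I*sqrt(3215)/2 (L = sqrt(61/4 - 819) = sqrt(-3215/4) = I*sqrt(3215)/2 ≈ 28.35*I)
sqrt(L + Q) = sqrt(I*sqrt(3215)/2 - 23490) = sqrt(-23490 + I*sqrt(3215)/2)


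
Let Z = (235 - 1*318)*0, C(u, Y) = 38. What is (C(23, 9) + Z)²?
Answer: 1444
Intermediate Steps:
Z = 0 (Z = (235 - 318)*0 = -83*0 = 0)
(C(23, 9) + Z)² = (38 + 0)² = 38² = 1444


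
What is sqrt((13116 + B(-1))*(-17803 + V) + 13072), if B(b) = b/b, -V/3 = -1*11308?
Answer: sqrt(211472229) ≈ 14542.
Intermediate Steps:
V = 33924 (V = -(-3)*11308 = -3*(-11308) = 33924)
B(b) = 1
sqrt((13116 + B(-1))*(-17803 + V) + 13072) = sqrt((13116 + 1)*(-17803 + 33924) + 13072) = sqrt(13117*16121 + 13072) = sqrt(211459157 + 13072) = sqrt(211472229)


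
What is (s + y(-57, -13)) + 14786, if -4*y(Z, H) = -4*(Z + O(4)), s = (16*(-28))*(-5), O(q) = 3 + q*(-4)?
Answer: 16956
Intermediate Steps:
O(q) = 3 - 4*q
s = 2240 (s = -448*(-5) = 2240)
y(Z, H) = -13 + Z (y(Z, H) = -(-1)*(Z + (3 - 4*4)) = -(-1)*(Z + (3 - 16)) = -(-1)*(Z - 13) = -(-1)*(-13 + Z) = -(52 - 4*Z)/4 = -13 + Z)
(s + y(-57, -13)) + 14786 = (2240 + (-13 - 57)) + 14786 = (2240 - 70) + 14786 = 2170 + 14786 = 16956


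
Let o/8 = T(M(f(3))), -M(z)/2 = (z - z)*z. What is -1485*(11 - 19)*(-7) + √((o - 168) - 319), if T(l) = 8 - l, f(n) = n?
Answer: -83160 + 3*I*√47 ≈ -83160.0 + 20.567*I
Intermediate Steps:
M(z) = 0 (M(z) = -2*(z - z)*z = -0*z = -2*0 = 0)
o = 64 (o = 8*(8 - 1*0) = 8*(8 + 0) = 8*8 = 64)
-1485*(11 - 19)*(-7) + √((o - 168) - 319) = -1485*(11 - 19)*(-7) + √((64 - 168) - 319) = -(-11880)*(-7) + √(-104 - 319) = -1485*56 + √(-423) = -83160 + 3*I*√47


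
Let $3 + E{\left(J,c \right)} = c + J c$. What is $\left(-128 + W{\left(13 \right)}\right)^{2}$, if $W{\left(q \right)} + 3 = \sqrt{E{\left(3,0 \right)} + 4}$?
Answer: $16900$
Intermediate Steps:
$E{\left(J,c \right)} = -3 + c + J c$ ($E{\left(J,c \right)} = -3 + \left(c + J c\right) = -3 + c + J c$)
$W{\left(q \right)} = -2$ ($W{\left(q \right)} = -3 + \sqrt{\left(-3 + 0 + 3 \cdot 0\right) + 4} = -3 + \sqrt{\left(-3 + 0 + 0\right) + 4} = -3 + \sqrt{-3 + 4} = -3 + \sqrt{1} = -3 + 1 = -2$)
$\left(-128 + W{\left(13 \right)}\right)^{2} = \left(-128 - 2\right)^{2} = \left(-130\right)^{2} = 16900$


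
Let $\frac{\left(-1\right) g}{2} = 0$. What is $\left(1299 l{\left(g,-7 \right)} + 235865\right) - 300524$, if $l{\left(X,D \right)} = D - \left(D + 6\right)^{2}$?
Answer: $-75051$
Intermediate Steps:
$g = 0$ ($g = \left(-2\right) 0 = 0$)
$l{\left(X,D \right)} = D - \left(6 + D\right)^{2}$
$\left(1299 l{\left(g,-7 \right)} + 235865\right) - 300524 = \left(1299 \left(-7 - \left(6 - 7\right)^{2}\right) + 235865\right) - 300524 = \left(1299 \left(-7 - \left(-1\right)^{2}\right) + 235865\right) - 300524 = \left(1299 \left(-7 - 1\right) + 235865\right) - 300524 = \left(1299 \left(-8\right) + 235865\right) - 300524 = \left(-10392 + 235865\right) - 300524 = 225473 - 300524 = -75051$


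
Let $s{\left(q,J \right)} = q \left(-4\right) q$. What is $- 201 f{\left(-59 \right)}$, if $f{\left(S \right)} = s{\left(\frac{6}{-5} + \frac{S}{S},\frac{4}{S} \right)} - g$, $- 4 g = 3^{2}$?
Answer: $- \frac{42009}{100} \approx -420.09$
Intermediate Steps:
$s{\left(q,J \right)} = - 4 q^{2}$ ($s{\left(q,J \right)} = - 4 q q = - 4 q^{2}$)
$g = - \frac{9}{4}$ ($g = - \frac{3^{2}}{4} = \left(- \frac{1}{4}\right) 9 = - \frac{9}{4} \approx -2.25$)
$f{\left(S \right)} = \frac{209}{100}$ ($f{\left(S \right)} = - 4 \left(\frac{6}{-5} + \frac{S}{S}\right)^{2} - - \frac{9}{4} = - 4 \left(6 \left(- \frac{1}{5}\right) + 1\right)^{2} + \frac{9}{4} = - 4 \left(- \frac{6}{5} + 1\right)^{2} + \frac{9}{4} = - 4 \left(- \frac{1}{5}\right)^{2} + \frac{9}{4} = \left(-4\right) \frac{1}{25} + \frac{9}{4} = - \frac{4}{25} + \frac{9}{4} = \frac{209}{100}$)
$- 201 f{\left(-59 \right)} = \left(-201\right) \frac{209}{100} = - \frac{42009}{100}$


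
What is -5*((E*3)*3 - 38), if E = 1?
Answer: 145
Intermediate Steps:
-5*((E*3)*3 - 38) = -5*((1*3)*3 - 38) = -5*(3*3 - 38) = -5*(9 - 38) = -5*(-29) = 145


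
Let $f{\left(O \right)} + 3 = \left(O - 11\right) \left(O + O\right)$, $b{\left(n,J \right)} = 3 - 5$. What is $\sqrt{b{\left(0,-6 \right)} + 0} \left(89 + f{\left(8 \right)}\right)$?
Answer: $38 i \sqrt{2} \approx 53.74 i$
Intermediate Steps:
$b{\left(n,J \right)} = -2$
$f{\left(O \right)} = -3 + 2 O \left(-11 + O\right)$ ($f{\left(O \right)} = -3 + \left(O - 11\right) \left(O + O\right) = -3 + \left(-11 + O\right) 2 O = -3 + 2 O \left(-11 + O\right)$)
$\sqrt{b{\left(0,-6 \right)} + 0} \left(89 + f{\left(8 \right)}\right) = \sqrt{-2 + 0} \left(89 - \left(179 - 128\right)\right) = \sqrt{-2} \left(89 - 51\right) = i \sqrt{2} \left(89 - 51\right) = i \sqrt{2} \cdot 38 = 38 i \sqrt{2}$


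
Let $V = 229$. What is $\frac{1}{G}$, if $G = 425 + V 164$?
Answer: $\frac{1}{37981} \approx 2.6329 \cdot 10^{-5}$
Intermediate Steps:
$G = 37981$ ($G = 425 + 229 \cdot 164 = 425 + 37556 = 37981$)
$\frac{1}{G} = \frac{1}{37981}$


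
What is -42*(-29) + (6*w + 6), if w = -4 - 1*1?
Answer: 1194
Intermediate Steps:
w = -5 (w = -4 - 1 = -5)
-42*(-29) + (6*w + 6) = -42*(-29) + (6*(-5) + 6) = 1218 + (-30 + 6) = 1218 - 24 = 1194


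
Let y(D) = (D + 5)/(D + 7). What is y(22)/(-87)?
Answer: -9/841 ≈ -0.010702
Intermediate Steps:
y(D) = (5 + D)/(7 + D)
y(22)/(-87) = ((5 + 22)/(7 + 22))/(-87) = (27/29)*(-1/87) = -9/841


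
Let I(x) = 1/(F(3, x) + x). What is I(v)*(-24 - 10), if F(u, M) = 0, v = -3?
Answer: 34/3 ≈ 11.333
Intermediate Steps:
I(x) = 1/x (I(x) = 1/(0 + x) = 1/x)
I(v)*(-24 - 10) = (-24 - 10)/(-3) = -1/3*(-34) = 34/3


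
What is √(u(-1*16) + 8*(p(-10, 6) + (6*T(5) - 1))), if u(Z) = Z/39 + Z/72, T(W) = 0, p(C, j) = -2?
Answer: I*√37466/39 ≈ 4.9631*I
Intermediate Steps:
u(Z) = 37*Z/936 (u(Z) = Z*(1/39) + Z*(1/72) = Z/39 + Z/72 = 37*Z/936)
√(u(-1*16) + 8*(p(-10, 6) + (6*T(5) - 1))) = √(37*(-1*16)/936 + 8*(-2 + (6*0 - 1))) = √((37/936)*(-16) + 8*(-2 + (0 - 1))) = √(-74/117 + 8*(-2 - 1)) = √(-74/117 + 8*(-3)) = √(-74/117 - 24) = √(-2882/117) = I*√37466/39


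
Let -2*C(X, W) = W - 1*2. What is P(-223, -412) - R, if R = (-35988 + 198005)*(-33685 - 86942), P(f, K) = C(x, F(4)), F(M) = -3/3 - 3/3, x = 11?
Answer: 19543624661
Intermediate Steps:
F(M) = -2 (F(M) = -3*⅓ - 3*⅓ = -1 - 1 = -2)
C(X, W) = 1 - W/2 (C(X, W) = -(W - 1*2)/2 = -(W - 2)/2 = -(-2 + W)/2 = 1 - W/2)
P(f, K) = 2 (P(f, K) = 1 - ½*(-2) = 1 + 1 = 2)
R = -19543624659 (R = 162017*(-120627) = -19543624659)
P(-223, -412) - R = 2 - 1*(-19543624659) = 2 + 19543624659 = 19543624661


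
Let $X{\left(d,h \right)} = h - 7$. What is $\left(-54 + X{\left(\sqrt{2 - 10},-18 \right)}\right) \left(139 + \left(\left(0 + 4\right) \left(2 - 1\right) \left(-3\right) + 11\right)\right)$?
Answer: $-10902$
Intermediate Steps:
$X{\left(d,h \right)} = -7 + h$
$\left(-54 + X{\left(\sqrt{2 - 10},-18 \right)}\right) \left(139 + \left(\left(0 + 4\right) \left(2 - 1\right) \left(-3\right) + 11\right)\right) = \left(-54 - 25\right) \left(139 + \left(\left(0 + 4\right) \left(2 - 1\right) \left(-3\right) + 11\right)\right) = \left(-54 - 25\right) \left(139 + \left(4 \cdot 1 \left(-3\right) + 11\right)\right) = - 79 \left(139 + \left(4 \left(-3\right) + 11\right)\right) = - 79 \left(139 + \left(-12 + 11\right)\right) = - 79 \left(139 - 1\right) = \left(-79\right) 138 = -10902$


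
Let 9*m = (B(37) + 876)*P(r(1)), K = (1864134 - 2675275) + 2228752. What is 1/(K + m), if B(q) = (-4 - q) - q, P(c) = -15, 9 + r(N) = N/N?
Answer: 1/1416281 ≈ 7.0607e-7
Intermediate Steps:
r(N) = -8 (r(N) = -9 + N/N = -9 + 1 = -8)
B(q) = -4 - 2*q
K = 1417611 (K = -811141 + 2228752 = 1417611)
m = -1330 (m = (((-4 - 2*37) + 876)*(-15))/9 = (((-4 - 74) + 876)*(-15))/9 = ((-78 + 876)*(-15))/9 = (798*(-15))/9 = (⅑)*(-11970) = -1330)
1/(K + m) = 1/(1417611 - 1330) = 1/1416281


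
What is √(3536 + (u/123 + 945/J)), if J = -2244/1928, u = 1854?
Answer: 2*√40253758754/7667 ≈ 52.337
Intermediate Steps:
J = -561/482 (J = -2244*1/1928 = -561/482 ≈ -1.1639)
√(3536 + (u/123 + 945/J)) = √(3536 + (1854/123 + 945/(-561/482))) = √(3536 + (1854*(1/123) + 945*(-482/561))) = √(3536 + (618/41 - 151830/187)) = √(3536 - 6109464/7667) = √(21001048/7667) = 2*√40253758754/7667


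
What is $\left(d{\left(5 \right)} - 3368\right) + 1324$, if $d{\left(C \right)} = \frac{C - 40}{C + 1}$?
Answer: $- \frac{12299}{6} \approx -2049.8$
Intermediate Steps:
$d{\left(C \right)} = \frac{-40 + C}{1 + C}$
$\left(d{\left(5 \right)} - 3368\right) + 1324 = \left(\frac{-40 + 5}{1 + 5} - 3368\right) + 1324 = \left(\frac{1}{6} \left(-35\right) - 3368\right) + 1324 = \left(- \frac{35}{6} - 3368\right) + 1324 = - \frac{20243}{6} + 1324 = - \frac{12299}{6}$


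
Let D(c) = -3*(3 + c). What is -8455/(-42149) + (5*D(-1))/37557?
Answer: 105426655/527663331 ≈ 0.19980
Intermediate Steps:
D(c) = -9 - 3*c
-8455/(-42149) + (5*D(-1))/37557 = -8455/(-42149) + (5*(-9 - 3*(-1)))/37557 = -8455*(-1/42149) + (5*(-9 + 3))*(1/37557) = 8455/42149 + (5*(-6))*(1/37557) = 8455/42149 - 30*1/37557 = 8455/42149 - 10/12519 = 105426655/527663331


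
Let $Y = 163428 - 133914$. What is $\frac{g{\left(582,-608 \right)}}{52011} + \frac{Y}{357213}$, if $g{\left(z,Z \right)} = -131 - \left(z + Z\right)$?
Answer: $\frac{166393921}{2064333927} \approx 0.080604$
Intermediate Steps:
$g{\left(z,Z \right)} = -131 - Z - z$ ($g{\left(z,Z \right)} = -131 - \left(Z + z\right) = -131 - Z - z$)
$Y = 29514$ ($Y = 163428 - 133914 = 29514$)
$\frac{g{\left(582,-608 \right)}}{52011} + \frac{Y}{357213} = \frac{-131 - -608 - 582}{52011} + \frac{29514}{357213} = \left(-131 + 608 - 582\right) \frac{1}{52011} + 29514 \cdot \frac{1}{357213} = \left(-105\right) \frac{1}{52011} + \frac{9838}{119071} = - \frac{35}{17337} + \frac{9838}{119071} = \frac{166393921}{2064333927}$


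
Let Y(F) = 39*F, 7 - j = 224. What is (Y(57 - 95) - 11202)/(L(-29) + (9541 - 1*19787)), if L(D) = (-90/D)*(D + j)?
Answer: 183918/159637 ≈ 1.1521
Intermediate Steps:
j = -217 (j = 7 - 1*224 = 7 - 224 = -217)
L(D) = -90*(-217 + D)/D (L(D) = (-90/D)*(D - 217) = (-90/D)*(-217 + D) = -90*(-217 + D)/D)
(Y(57 - 95) - 11202)/(L(-29) + (9541 - 1*19787)) = (39*(57 - 95) - 11202)/((-90 + 19530/(-29)) + (9541 - 1*19787)) = (39*(-38) - 11202)/((-90 + 19530*(-1/29)) + (9541 - 19787)) = (-1482 - 11202)/((-90 - 19530/29) - 10246) = -12684/(-22140/29 - 10246) = -12684/(-319274/29) = -12684*(-29/319274) = 183918/159637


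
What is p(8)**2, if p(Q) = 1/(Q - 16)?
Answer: 1/64 ≈ 0.015625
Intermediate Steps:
p(Q) = 1/(-16 + Q)
p(8)**2 = (1/(-16 + 8))**2 = (1/(-8))**2 = (-1/8)**2 = 1/64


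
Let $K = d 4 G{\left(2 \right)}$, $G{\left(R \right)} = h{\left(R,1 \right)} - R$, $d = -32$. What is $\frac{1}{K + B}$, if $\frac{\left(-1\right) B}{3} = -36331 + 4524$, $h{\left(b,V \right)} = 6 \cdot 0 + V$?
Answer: $\frac{1}{95549} \approx 1.0466 \cdot 10^{-5}$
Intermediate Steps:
$h{\left(b,V \right)} = V$ ($h{\left(b,V \right)} = 0 + V = V$)
$B = 95421$ ($B = - 3 \left(-36331 + 4524\right) = \left(-3\right) \left(-31807\right) = 95421$)
$G{\left(R \right)} = 1 - R$
$K = 128$ ($K = \left(-32\right) 4 \left(1 - 2\right) = - 128 \left(1 - 2\right) = \left(-128\right) \left(-1\right) = 128$)
$\frac{1}{K + B} = \frac{1}{128 + 95421} = \frac{1}{95549}$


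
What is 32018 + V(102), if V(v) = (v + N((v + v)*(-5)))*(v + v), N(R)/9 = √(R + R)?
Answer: 52826 + 3672*I*√510 ≈ 52826.0 + 82925.0*I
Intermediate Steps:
N(R) = 9*√2*√R (N(R) = 9*√(R + R) = 9*√(2*R) = 9*(√2*√R) = 9*√2*√R)
V(v) = 2*v*(v + 18*√5*√(-v)) (V(v) = (v + 9*√2*√((v + v)*(-5)))*(v + v) = (v + 9*√2*√((2*v)*(-5)))*(2*v) = (v + 9*√2*√(-10*v))*(2*v) = (v + 9*√2*(√10*√(-v)))*(2*v) = (v + 18*√5*√(-v))*(2*v) = 2*v*(v + 18*√5*√(-v)))
32018 + V(102) = 32018 + 2*102*(102 + 18*√5*√(-1*102)) = 32018 + 2*102*(102 + 18*√5*√(-102)) = 32018 + 2*102*(102 + 18*√5*(I*√102)) = 32018 + 2*102*(102 + 18*I*√510) = 32018 + (20808 + 3672*I*√510) = 52826 + 3672*I*√510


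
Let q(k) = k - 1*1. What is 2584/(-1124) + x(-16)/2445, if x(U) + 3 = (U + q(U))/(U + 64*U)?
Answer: -547838749/238175600 ≈ -2.3001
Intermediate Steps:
q(k) = -1 + k (q(k) = k - 1 = -1 + k)
x(U) = -3 + (-1 + 2*U)/(65*U) (x(U) = -3 + (U + (-1 + U))/(U + 64*U) = -3 + (-1 + 2*U)/((65*U)) = -3 + (-1 + 2*U)*(1/(65*U)) = -3 + (-1 + 2*U)/(65*U))
2584/(-1124) + x(-16)/2445 = 2584/(-1124) + ((1/65)*(-1 - 193*(-16))/(-16))/2445 = 2584*(-1/1124) + ((1/65)*(-1/16)*(-1 + 3088))*(1/2445) = -646/281 + ((1/65)*(-1/16)*3087)*(1/2445) = -646/281 - 3087/1040*1/2445 = -646/281 - 1029/847600 = -547838749/238175600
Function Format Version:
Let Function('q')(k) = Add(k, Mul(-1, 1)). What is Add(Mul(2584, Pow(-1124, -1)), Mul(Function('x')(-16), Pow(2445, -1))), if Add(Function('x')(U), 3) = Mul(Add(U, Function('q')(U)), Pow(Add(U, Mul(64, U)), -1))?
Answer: Rational(-547838749, 238175600) ≈ -2.3001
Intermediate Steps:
Function('q')(k) = Add(-1, k) (Function('q')(k) = Add(k, -1) = Add(-1, k))
Function('x')(U) = Add(-3, Mul(Rational(1, 65), Pow(U, -1), Add(-1, Mul(2, U)))) (Function('x')(U) = Add(-3, Mul(Add(U, Add(-1, U)), Pow(Add(U, Mul(64, U)), -1))) = Add(-3, Mul(Add(-1, Mul(2, U)), Pow(Mul(65, U), -1))) = Add(-3, Mul(Add(-1, Mul(2, U)), Mul(Rational(1, 65), Pow(U, -1)))) = Add(-3, Mul(Rational(1, 65), Pow(U, -1), Add(-1, Mul(2, U)))))
Add(Mul(2584, Pow(-1124, -1)), Mul(Function('x')(-16), Pow(2445, -1))) = Add(Mul(2584, Pow(-1124, -1)), Mul(Mul(Rational(1, 65), Pow(-16, -1), Add(-1, Mul(-193, -16))), Pow(2445, -1))) = Add(Mul(2584, Rational(-1, 1124)), Mul(Mul(Rational(1, 65), Rational(-1, 16), Add(-1, 3088)), Rational(1, 2445))) = Add(Rational(-646, 281), Mul(Mul(Rational(1, 65), Rational(-1, 16), 3087), Rational(1, 2445))) = Add(Rational(-646, 281), Mul(Rational(-3087, 1040), Rational(1, 2445))) = Add(Rational(-646, 281), Rational(-1029, 847600)) = Rational(-547838749, 238175600)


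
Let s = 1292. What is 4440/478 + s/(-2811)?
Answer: 5931632/671829 ≈ 8.8291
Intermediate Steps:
4440/478 + s/(-2811) = 4440/478 + 1292/(-2811) = 4440*(1/478) + 1292*(-1/2811) = 2220/239 - 1292/2811 = 5931632/671829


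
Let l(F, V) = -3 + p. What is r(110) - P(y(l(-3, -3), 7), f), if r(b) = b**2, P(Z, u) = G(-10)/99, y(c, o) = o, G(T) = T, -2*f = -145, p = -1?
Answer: 1197910/99 ≈ 12100.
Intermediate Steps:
f = 145/2 (f = -1/2*(-145) = 145/2 ≈ 72.500)
l(F, V) = -4 (l(F, V) = -3 - 1 = -4)
P(Z, u) = -10/99
r(110) - P(y(l(-3, -3), 7), f) = 110**2 - 1*(-10/99) = 12100 + 10/99 = 1197910/99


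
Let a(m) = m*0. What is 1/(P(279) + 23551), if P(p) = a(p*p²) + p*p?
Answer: 1/101392 ≈ 9.8627e-6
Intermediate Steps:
a(m) = 0
P(p) = p² (P(p) = 0 + p*p = 0 + p² = p²)
1/(P(279) + 23551) = 1/(279² + 23551) = 1/(77841 + 23551) = 1/101392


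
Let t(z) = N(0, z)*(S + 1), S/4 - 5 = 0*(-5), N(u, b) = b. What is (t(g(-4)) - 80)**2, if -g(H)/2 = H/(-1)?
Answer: 61504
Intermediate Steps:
g(H) = 2*H (g(H) = -2*H/(-1) = -2*H*(-1) = -(-2)*H = 2*H)
S = 20 (S = 20 + 4*(0*(-5)) = 20 + 4*0 = 20 + 0 = 20)
t(z) = 21*z (t(z) = z*(20 + 1) = z*21 = 21*z)
(t(g(-4)) - 80)**2 = (21*(2*(-4)) - 80)**2 = (21*(-8) - 80)**2 = (-168 - 80)**2 = (-248)**2 = 61504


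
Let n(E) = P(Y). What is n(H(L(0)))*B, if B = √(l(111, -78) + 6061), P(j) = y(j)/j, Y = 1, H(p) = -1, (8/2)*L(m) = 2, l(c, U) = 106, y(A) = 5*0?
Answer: 0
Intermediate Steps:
y(A) = 0
L(m) = ½ (L(m) = (¼)*2 = ½)
P(j) = 0 (P(j) = 0/j = 0)
n(E) = 0
B = √6167 (B = √(106 + 6061) = √6167 ≈ 78.530)
n(H(L(0)))*B = 0*√6167 = 0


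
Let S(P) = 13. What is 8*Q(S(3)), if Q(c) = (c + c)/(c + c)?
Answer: 8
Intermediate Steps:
Q(c) = 1 (Q(c) = (2*c)/((2*c)) = (2*c)*(1/(2*c)) = 1)
8*Q(S(3)) = 8*1 = 8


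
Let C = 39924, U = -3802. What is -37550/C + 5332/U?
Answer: -88909967/37947762 ≈ -2.3430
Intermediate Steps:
-37550/C + 5332/U = -37550/39924 + 5332/(-3802) = -37550*1/39924 + 5332*(-1/3802) = -18775/19962 - 2666/1901 = -88909967/37947762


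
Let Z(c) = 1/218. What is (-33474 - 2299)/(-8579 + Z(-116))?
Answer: 7798514/1870221 ≈ 4.1698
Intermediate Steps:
Z(c) = 1/218
(-33474 - 2299)/(-8579 + Z(-116)) = (-33474 - 2299)/(-8579 + 1/218) = -35773/(-1870221/218) = -35773*(-218/1870221) = 7798514/1870221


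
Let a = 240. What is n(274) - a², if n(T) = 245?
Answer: -57355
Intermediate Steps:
n(274) - a² = 245 - 1*240² = 245 - 1*57600 = 245 - 57600 = -57355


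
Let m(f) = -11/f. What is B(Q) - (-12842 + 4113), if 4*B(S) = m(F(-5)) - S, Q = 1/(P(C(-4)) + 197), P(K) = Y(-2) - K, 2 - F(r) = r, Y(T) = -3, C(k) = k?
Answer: 48391391/5544 ≈ 8728.6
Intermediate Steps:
F(r) = 2 - r
P(K) = -3 - K
Q = 1/198 (Q = 1/((-3 - 1*(-4)) + 197) = 1/((-3 + 4) + 197) = 1/(1 + 197) = 1/198 ≈ 0.0050505)
B(S) = -11/28 - S/4 (B(S) = (-11/(2 - 1*(-5)) - S)/4 = (-11/(2 + 5) - S)/4 = (-11/7 - S)/4 = -11/28 - S/4)
B(Q) - (-12842 + 4113) = (-11/28 - 1/4*1/198) - (-12842 + 4113) = (-11/28 - 1/792) - 1*(-8729) = -2185/5544 + 8729 = 48391391/5544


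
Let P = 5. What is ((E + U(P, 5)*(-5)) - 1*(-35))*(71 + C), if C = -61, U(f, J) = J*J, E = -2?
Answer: -920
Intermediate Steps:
U(f, J) = J²
((E + U(P, 5)*(-5)) - 1*(-35))*(71 + C) = ((-2 + 5²*(-5)) - 1*(-35))*(71 - 61) = ((-2 + 25*(-5)) + 35)*10 = ((-2 - 125) + 35)*10 = (-127 + 35)*10 = -92*10 = -920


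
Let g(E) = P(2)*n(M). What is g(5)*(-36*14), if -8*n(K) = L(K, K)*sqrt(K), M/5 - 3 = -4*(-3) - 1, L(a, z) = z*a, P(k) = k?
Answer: 617400*sqrt(70) ≈ 5.1655e+6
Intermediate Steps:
L(a, z) = a*z
M = 70 (M = 15 + 5*(-4*(-3) - 1) = 15 + 5*(12 - 1) = 15 + 5*11 = 15 + 55 = 70)
n(K) = -K**(5/2)/8 (n(K) = -K*K*sqrt(K)/8 = -K**2*sqrt(K)/8 = -K**(5/2)/8)
g(E) = -1225*sqrt(70) (g(E) = 2*(-1225*sqrt(70)/2) = -1225*sqrt(70))
g(5)*(-36*14) = (-1225*sqrt(70))*(-36*14) = -1225*sqrt(70)*(-504) = 617400*sqrt(70)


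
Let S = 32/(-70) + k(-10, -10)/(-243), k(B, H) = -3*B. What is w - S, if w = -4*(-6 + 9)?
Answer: -32374/2835 ≈ -11.419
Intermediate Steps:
w = -12 (w = -4*3 = -12)
S = -1646/2835 (S = 32/(-70) - 3*(-10)/(-243) = 32*(-1/70) + 30*(-1/243) = -16/35 - 10/81 = -1646/2835 ≈ -0.58060)
w - S = -12 - 1*(-1646/2835) = -12 + 1646/2835 = -32374/2835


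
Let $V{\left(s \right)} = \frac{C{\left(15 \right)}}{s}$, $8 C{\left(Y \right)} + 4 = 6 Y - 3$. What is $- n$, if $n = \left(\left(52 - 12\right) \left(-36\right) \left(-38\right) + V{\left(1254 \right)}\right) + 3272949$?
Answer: $- \frac{33383175491}{10032} \approx -3.3277 \cdot 10^{6}$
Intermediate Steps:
$C{\left(Y \right)} = - \frac{7}{8} + \frac{3 Y}{4}$ ($C{\left(Y \right)} = - \frac{1}{2} + \frac{6 Y - 3}{8} = - \frac{1}{2} + \frac{-3 + 6 Y}{8} = - \frac{1}{2} + \left(- \frac{3}{8} + \frac{3 Y}{4}\right) = - \frac{7}{8} + \frac{3 Y}{4}$)
$V{\left(s \right)} = \frac{83}{8 s}$ ($V{\left(s \right)} = \frac{- \frac{7}{8} + \frac{3}{4} \cdot 15}{s} = \frac{- \frac{7}{8} + \frac{45}{4}}{s} = \frac{83}{8 s}$)
$n = \frac{33383175491}{10032}$ ($n = \left(\left(52 - 12\right) \left(-36\right) \left(-38\right) + \frac{83}{8 \cdot 1254}\right) + 3272949 = \left(\left(52 - 12\right) \left(-36\right) \left(-38\right) + \frac{83}{8} \cdot \frac{1}{1254}\right) + 3272949 = \left(40 \left(-36\right) \left(-38\right) + \frac{83}{10032}\right) + 3272949 = \left(\left(-1440\right) \left(-38\right) + \frac{83}{10032}\right) + 3272949 = \left(54720 + \frac{83}{10032}\right) + 3272949 = \frac{548951123}{10032} + 3272949 = \frac{33383175491}{10032} \approx 3.3277 \cdot 10^{6}$)
$- n = \left(-1\right) \frac{33383175491}{10032} = - \frac{33383175491}{10032}$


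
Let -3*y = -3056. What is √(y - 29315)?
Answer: I*√254667/3 ≈ 168.22*I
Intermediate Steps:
y = 3056/3 (y = -⅓*(-3056) = 3056/3 ≈ 1018.7)
√(y - 29315) = √(3056/3 - 29315) = √(-84889/3) = I*√254667/3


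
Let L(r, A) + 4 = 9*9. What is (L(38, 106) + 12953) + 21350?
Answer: 34380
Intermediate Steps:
L(r, A) = 77 (L(r, A) = -4 + 9*9 = -4 + 81 = 77)
(L(38, 106) + 12953) + 21350 = (77 + 12953) + 21350 = 13030 + 21350 = 34380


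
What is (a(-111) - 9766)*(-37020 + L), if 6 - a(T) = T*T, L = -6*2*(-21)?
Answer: 811874208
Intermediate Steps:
L = 252 (L = -12*(-21) = 252)
a(T) = 6 - T**2 (a(T) = 6 - T*T = 6 - T**2)
(a(-111) - 9766)*(-37020 + L) = ((6 - 1*(-111)**2) - 9766)*(-37020 + 252) = ((6 - 1*12321) - 9766)*(-36768) = ((6 - 12321) - 9766)*(-36768) = (-12315 - 9766)*(-36768) = -22081*(-36768) = 811874208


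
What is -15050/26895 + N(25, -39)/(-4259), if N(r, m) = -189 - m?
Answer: -12012740/22909161 ≈ -0.52436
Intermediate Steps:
-15050/26895 + N(25, -39)/(-4259) = -15050/26895 + (-189 - 1*(-39))/(-4259) = -15050*1/26895 + (-189 + 39)*(-1/4259) = -3010/5379 - 150*(-1/4259) = -3010/5379 + 150/4259 = -12012740/22909161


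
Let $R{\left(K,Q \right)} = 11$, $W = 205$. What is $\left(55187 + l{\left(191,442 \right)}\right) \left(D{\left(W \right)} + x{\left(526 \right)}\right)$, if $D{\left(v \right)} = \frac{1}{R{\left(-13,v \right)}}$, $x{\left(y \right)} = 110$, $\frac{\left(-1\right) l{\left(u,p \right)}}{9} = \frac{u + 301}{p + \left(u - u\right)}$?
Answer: $\frac{14767070843}{2431} \approx 6.0745 \cdot 10^{6}$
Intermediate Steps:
$l{\left(u,p \right)} = - \frac{9 \left(301 + u\right)}{p}$ ($l{\left(u,p \right)} = - 9 \frac{u + 301}{p + \left(u - u\right)} = - 9 \frac{301 + u}{p + 0} = - 9 \frac{301 + u}{p} = - \frac{9 \left(301 + u\right)}{p}$)
$D{\left(v \right)} = \frac{1}{11}$
$\left(55187 + l{\left(191,442 \right)}\right) \left(D{\left(W \right)} + x{\left(526 \right)}\right) = \left(55187 + \frac{9 \left(-301 - 191\right)}{442}\right) \left(\frac{1}{11} + 110\right) = \left(55187 + 9 \cdot \frac{1}{442} \left(-301 - 191\right)\right) \frac{1211}{11} = \left(55187 + 9 \cdot \frac{1}{442} \left(-492\right)\right) \frac{1211}{11} = \left(55187 - \frac{2214}{221}\right) \frac{1211}{11} = \frac{12194113}{221} \cdot \frac{1211}{11} = \frac{14767070843}{2431}$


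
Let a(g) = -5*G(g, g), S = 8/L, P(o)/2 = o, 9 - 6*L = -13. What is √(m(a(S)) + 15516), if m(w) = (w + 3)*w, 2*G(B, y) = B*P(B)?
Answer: 6*√6511631/121 ≈ 126.54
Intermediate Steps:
L = 11/3 (L = 3/2 - ⅙*(-13) = 3/2 + 13/6 = 11/3 ≈ 3.6667)
P(o) = 2*o
G(B, y) = B² (G(B, y) = (B*(2*B))/2 = (2*B²)/2 = B²)
S = 24/11 (S = 8/(11/3) = 8*(3/11) = 24/11 ≈ 2.1818)
a(g) = -5*g²
m(w) = w*(3 + w) (m(w) = (3 + w)*w = w*(3 + w))
√(m(a(S)) + 15516) = √((-5*(24/11)²)*(3 - 5*(24/11)²) + 15516) = √((-5*576/121)*(3 - 5*576/121) + 15516) = √(-2880*(3 - 2880/121)/121 + 15516) = √(-2880/121*(-2517/121) + 15516) = √(7248960/14641 + 15516) = √(234418716/14641) = 6*√6511631/121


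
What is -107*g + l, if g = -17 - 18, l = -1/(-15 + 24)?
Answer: 33704/9 ≈ 3744.9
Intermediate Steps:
l = -⅑ (l = -1/9 = -1*⅑ = -⅑ ≈ -0.11111)
g = -35
-107*g + l = -107*(-35) - ⅑ = 3745 - ⅑ = 33704/9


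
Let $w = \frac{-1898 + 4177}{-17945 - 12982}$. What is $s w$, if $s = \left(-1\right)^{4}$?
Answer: $- \frac{2279}{30927} \approx -0.07369$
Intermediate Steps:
$w = - \frac{2279}{30927}$ ($w = \frac{2279}{-30927} = 2279 \left(- \frac{1}{30927}\right) = - \frac{2279}{30927} \approx -0.07369$)
$s = 1$
$s w = 1 \left(- \frac{2279}{30927}\right) = - \frac{2279}{30927}$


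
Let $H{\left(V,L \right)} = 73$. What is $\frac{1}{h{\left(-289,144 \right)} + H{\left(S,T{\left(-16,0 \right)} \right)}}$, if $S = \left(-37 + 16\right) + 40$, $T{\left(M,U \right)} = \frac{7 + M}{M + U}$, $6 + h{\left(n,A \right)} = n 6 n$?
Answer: $\frac{1}{501193} \approx 1.9952 \cdot 10^{-6}$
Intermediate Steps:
$h{\left(n,A \right)} = -6 + 6 n^{2}$ ($h{\left(n,A \right)} = -6 + n 6 n = -6 + 6 n n = -6 + 6 n^{2}$)
$T{\left(M,U \right)} = \frac{7 + M}{M + U}$
$S = 19$ ($S = -21 + 40 = 19$)
$\frac{1}{h{\left(-289,144 \right)} + H{\left(S,T{\left(-16,0 \right)} \right)}} = \frac{1}{\left(-6 + 6 \left(-289\right)^{2}\right) + 73} = \frac{1}{\left(-6 + 6 \cdot 83521\right) + 73} = \frac{1}{\left(-6 + 501126\right) + 73} = \frac{1}{501120 + 73} = \frac{1}{501193}$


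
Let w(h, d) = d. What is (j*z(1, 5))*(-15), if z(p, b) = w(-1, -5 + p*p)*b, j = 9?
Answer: 2700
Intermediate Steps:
z(p, b) = b*(-5 + p**2) (z(p, b) = (-5 + p*p)*b = (-5 + p**2)*b = b*(-5 + p**2))
(j*z(1, 5))*(-15) = (9*(5*(-5 + 1**2)))*(-15) = (9*(5*(-5 + 1)))*(-15) = (9*(5*(-4)))*(-15) = (9*(-20))*(-15) = -180*(-15) = 2700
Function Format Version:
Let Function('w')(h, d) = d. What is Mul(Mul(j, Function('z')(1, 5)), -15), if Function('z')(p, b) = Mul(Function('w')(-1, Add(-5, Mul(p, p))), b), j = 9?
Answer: 2700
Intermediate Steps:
Function('z')(p, b) = Mul(b, Add(-5, Pow(p, 2))) (Function('z')(p, b) = Mul(Add(-5, Mul(p, p)), b) = Mul(Add(-5, Pow(p, 2)), b) = Mul(b, Add(-5, Pow(p, 2))))
Mul(Mul(j, Function('z')(1, 5)), -15) = Mul(Mul(9, Mul(5, Add(-5, Pow(1, 2)))), -15) = Mul(Mul(9, Mul(5, Add(-5, 1))), -15) = Mul(Mul(9, Mul(5, -4)), -15) = Mul(Mul(9, -20), -15) = Mul(-180, -15) = 2700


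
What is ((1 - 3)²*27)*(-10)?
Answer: -1080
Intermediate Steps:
((1 - 3)²*27)*(-10) = ((-2)²*27)*(-10) = (4*27)*(-10) = 108*(-10) = -1080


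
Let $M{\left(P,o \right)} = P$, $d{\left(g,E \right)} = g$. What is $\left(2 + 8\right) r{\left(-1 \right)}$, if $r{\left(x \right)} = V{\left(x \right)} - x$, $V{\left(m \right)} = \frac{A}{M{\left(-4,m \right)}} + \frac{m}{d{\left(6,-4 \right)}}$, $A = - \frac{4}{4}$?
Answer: $\frac{65}{6} \approx 10.833$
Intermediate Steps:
$A = -1$ ($A = \left(-4\right) \frac{1}{4} = -1$)
$V{\left(m \right)} = \frac{1}{4} + \frac{m}{6}$ ($V{\left(m \right)} = - \frac{1}{-4} + \frac{m}{6} = \left(-1\right) \left(- \frac{1}{4}\right) + m \frac{1}{6} = \frac{1}{4} + \frac{m}{6}$)
$r{\left(x \right)} = \frac{1}{4} - \frac{5 x}{6}$ ($r{\left(x \right)} = \left(\frac{1}{4} + \frac{x}{6}\right) - x = \frac{1}{4} - \frac{5 x}{6}$)
$\left(2 + 8\right) r{\left(-1 \right)} = \left(2 + 8\right) \left(\frac{1}{4} - - \frac{5}{6}\right) = 10 \left(\frac{1}{4} + \frac{5}{6}\right) = 10 \cdot \frac{13}{12} = \frac{65}{6}$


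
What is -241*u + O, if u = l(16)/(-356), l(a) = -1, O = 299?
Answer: 106203/356 ≈ 298.32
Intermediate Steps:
u = 1/356 (u = -1/(-356) = -1*(-1/356) = 1/356 ≈ 0.0028090)
-241*u + O = -241*1/356 + 299 = -241/356 + 299 = 106203/356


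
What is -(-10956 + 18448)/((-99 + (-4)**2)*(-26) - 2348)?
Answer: 3746/95 ≈ 39.432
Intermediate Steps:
-(-10956 + 18448)/((-99 + (-4)**2)*(-26) - 2348) = -7492/((-99 + 16)*(-26) - 2348) = -7492/(-83*(-26) - 2348) = -7492/(2158 - 2348) = -7492/(-190) = -7492*(-1)/190 = -1*(-3746/95) = 3746/95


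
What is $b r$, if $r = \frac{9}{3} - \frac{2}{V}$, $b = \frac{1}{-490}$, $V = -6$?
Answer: $- \frac{1}{147} \approx -0.0068027$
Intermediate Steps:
$b = - \frac{1}{490} \approx -0.0020408$
$r = \frac{10}{3}$ ($r = \frac{9}{3} - \frac{2}{-6} = 9 \cdot \frac{1}{3} - - \frac{1}{3} = 3 + \frac{1}{3} = \frac{10}{3} \approx 3.3333$)
$b r = \left(- \frac{1}{490}\right) \frac{10}{3} = - \frac{1}{147}$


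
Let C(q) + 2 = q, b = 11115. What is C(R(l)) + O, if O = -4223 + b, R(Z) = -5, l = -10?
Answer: 6885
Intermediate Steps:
C(q) = -2 + q
O = 6892 (O = -4223 + 11115 = 6892)
C(R(l)) + O = (-2 - 5) + 6892 = -7 + 6892 = 6885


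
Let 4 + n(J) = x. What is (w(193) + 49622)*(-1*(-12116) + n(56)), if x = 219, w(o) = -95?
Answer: 610717437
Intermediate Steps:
n(J) = 215 (n(J) = -4 + 219 = 215)
(w(193) + 49622)*(-1*(-12116) + n(56)) = (-95 + 49622)*(-1*(-12116) + 215) = 49527*(12116 + 215) = 49527*12331 = 610717437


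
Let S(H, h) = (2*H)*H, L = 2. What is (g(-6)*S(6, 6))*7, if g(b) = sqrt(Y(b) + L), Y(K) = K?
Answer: 1008*I ≈ 1008.0*I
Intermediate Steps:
S(H, h) = 2*H**2
g(b) = sqrt(2 + b) (g(b) = sqrt(b + 2) = sqrt(2 + b))
(g(-6)*S(6, 6))*7 = (sqrt(2 - 6)*(2*6**2))*7 = (sqrt(-4)*(2*36))*7 = ((2*I)*72)*7 = (144*I)*7 = 1008*I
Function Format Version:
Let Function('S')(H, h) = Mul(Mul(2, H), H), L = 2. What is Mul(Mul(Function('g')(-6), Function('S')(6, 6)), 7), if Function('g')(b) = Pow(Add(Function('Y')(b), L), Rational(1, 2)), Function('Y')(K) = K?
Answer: Mul(1008, I) ≈ Mul(1008.0, I)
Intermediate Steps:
Function('S')(H, h) = Mul(2, Pow(H, 2))
Function('g')(b) = Pow(Add(2, b), Rational(1, 2)) (Function('g')(b) = Pow(Add(b, 2), Rational(1, 2)) = Pow(Add(2, b), Rational(1, 2)))
Mul(Mul(Function('g')(-6), Function('S')(6, 6)), 7) = Mul(Mul(Pow(Add(2, -6), Rational(1, 2)), Mul(2, Pow(6, 2))), 7) = Mul(Mul(Pow(-4, Rational(1, 2)), Mul(2, 36)), 7) = Mul(Mul(Mul(2, I), 72), 7) = Mul(Mul(144, I), 7) = Mul(1008, I)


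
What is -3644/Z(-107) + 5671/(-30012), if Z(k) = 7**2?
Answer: -109641607/1470588 ≈ -74.556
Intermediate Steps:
Z(k) = 49
-3644/Z(-107) + 5671/(-30012) = -3644/49 + 5671/(-30012) = -3644*1/49 + 5671*(-1/30012) = -3644/49 - 5671/30012 = -109641607/1470588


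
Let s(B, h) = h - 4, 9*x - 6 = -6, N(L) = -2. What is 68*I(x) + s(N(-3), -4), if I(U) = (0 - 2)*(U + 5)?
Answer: -688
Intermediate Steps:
x = 0 (x = ⅔ + (⅑)*(-6) = ⅔ - ⅔ = 0)
s(B, h) = -4 + h
I(U) = -10 - 2*U (I(U) = -2*(5 + U) = -10 - 2*U)
68*I(x) + s(N(-3), -4) = 68*(-10 - 2*0) + (-4 - 4) = 68*(-10 + 0) - 8 = 68*(-10) - 8 = -680 - 8 = -688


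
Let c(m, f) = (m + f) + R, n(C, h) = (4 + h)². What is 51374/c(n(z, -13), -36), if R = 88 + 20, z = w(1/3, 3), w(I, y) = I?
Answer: 3022/9 ≈ 335.78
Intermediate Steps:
z = ⅓ (z = 1/3 = 1*(⅓) = ⅓ ≈ 0.33333)
R = 108
c(m, f) = 108 + f + m (c(m, f) = (m + f) + 108 = (f + m) + 108 = 108 + f + m)
51374/c(n(z, -13), -36) = 51374/(108 - 36 + (4 - 13)²) = 51374/(108 - 36 + (-9)²) = 51374/(108 - 36 + 81) = 51374/153 = 51374*(1/153) = 3022/9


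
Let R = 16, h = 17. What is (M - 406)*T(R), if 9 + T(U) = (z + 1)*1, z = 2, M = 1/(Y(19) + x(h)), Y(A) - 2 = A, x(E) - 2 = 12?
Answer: 85254/35 ≈ 2435.8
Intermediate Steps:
x(E) = 14 (x(E) = 2 + 12 = 14)
Y(A) = 2 + A
M = 1/35 (M = 1/((2 + 19) + 14) = 1/(21 + 14) = 1/35 ≈ 0.028571)
T(U) = -6 (T(U) = -9 + (2 + 1)*1 = -9 + 3*1 = -9 + 3 = -6)
(M - 406)*T(R) = (1/35 - 406)*(-6) = -14209/35*(-6) = 85254/35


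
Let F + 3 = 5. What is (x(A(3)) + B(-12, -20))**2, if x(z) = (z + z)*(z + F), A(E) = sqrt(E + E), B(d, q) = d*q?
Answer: 63600 + 2016*sqrt(6) ≈ 68538.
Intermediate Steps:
F = 2 (F = -3 + 5 = 2)
A(E) = sqrt(2)*sqrt(E) (A(E) = sqrt(2*E) = sqrt(2)*sqrt(E))
x(z) = 2*z*(2 + z) (x(z) = (z + z)*(z + 2) = (2*z)*(2 + z) = 2*z*(2 + z))
(x(A(3)) + B(-12, -20))**2 = (2*(sqrt(2)*sqrt(3))*(2 + sqrt(2)*sqrt(3)) - 12*(-20))**2 = (2*sqrt(6)*(2 + sqrt(6)) + 240)**2 = (240 + 2*sqrt(6)*(2 + sqrt(6)))**2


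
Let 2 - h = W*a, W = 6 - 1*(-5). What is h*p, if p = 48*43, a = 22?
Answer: -495360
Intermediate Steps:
W = 11 (W = 6 + 5 = 11)
p = 2064
h = -240 (h = 2 - 11*22 = 2 - 1*242 = 2 - 242 = -240)
h*p = -240*2064 = -495360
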